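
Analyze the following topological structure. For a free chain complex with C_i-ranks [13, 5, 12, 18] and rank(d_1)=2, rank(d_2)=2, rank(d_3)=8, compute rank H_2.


rank H_k = rank(ker d_k) - rank(im d_{k+1}).
rank(ker d_2) = rank(C_2) - rank(d_2) = 12 - 2 = 10.
rank(im d_{2+1}) = 8.
rank H_2 = 10 - 8 = 2

2


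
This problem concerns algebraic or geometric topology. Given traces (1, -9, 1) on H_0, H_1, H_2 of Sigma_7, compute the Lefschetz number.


L(f) = tr(f_0*) - tr(f_1*) + tr(f_2*).
= 1 - (-9) + (1)
= 11

11


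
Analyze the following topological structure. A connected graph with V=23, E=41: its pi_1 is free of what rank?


For a connected graph: rank(pi_1) = b_1 = E - V + 1 = 1 - chi.
chi = V - E = 23 - 41 = -18.
rank = 1 - (-18) = 41 - 23 + 1 = 19

19


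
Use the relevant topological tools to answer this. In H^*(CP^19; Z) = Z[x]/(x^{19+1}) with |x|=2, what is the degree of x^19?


|x| = 2 in H^*(CP^n).
|x^19| = 19 * |x| = 19 * 2 = 38

38


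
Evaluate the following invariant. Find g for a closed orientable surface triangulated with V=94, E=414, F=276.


chi = V - E + F = 94 - 414 + 276 = -44
For orientable closed surface: chi = 2 - 2g, so g = (2 - chi)/2.
g = (2 - (-44)) / 2 = 46 / 2 = 23

23


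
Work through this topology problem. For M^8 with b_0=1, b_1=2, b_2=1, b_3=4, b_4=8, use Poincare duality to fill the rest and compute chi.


By Poincare duality b_k = b_{8-k}, so full Betti numbers: b_0=1, b_1=2, b_2=1, b_3=4, b_4=8, b_5=4, b_6=1, b_7=2, b_8=1.
chi = sum (-1)^k b_k = 0

0


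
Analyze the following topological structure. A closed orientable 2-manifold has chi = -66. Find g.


chi = 2 - 2g for closed orientable surfaces.
-66 = 2 - 2g
2g = 2 - (-66) = 68
g = 34

34


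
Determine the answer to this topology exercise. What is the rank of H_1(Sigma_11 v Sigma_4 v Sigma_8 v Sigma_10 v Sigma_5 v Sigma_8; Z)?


For a wedge X v Y: reduced H_k(X v Y) = H_k(X) + H_k(Y).
Each Sigma_g contributes b_1 = 2g.
b_1 = 22 + 8 + 16 + 20 + 10 + 16 = 92

92


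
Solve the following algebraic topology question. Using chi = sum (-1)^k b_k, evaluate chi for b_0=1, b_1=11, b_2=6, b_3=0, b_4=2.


chi = sum_k (-1)^k b_k.
= (1) + (-11) + (6) + (0) + (2)
= -2

-2


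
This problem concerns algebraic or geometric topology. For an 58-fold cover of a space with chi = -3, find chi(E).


For a finite covering: chi(E) = (number of sheets) * chi(B).
chi(E) = 58 * (-3) = -174

-174


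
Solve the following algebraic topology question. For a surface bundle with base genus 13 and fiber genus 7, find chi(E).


For a fiber bundle F -> E -> B (with CW structure): chi(E) = chi(B) * chi(F).
chi(Sigma_13) = -24, chi(Sigma_7) = -12.
chi(E) = (-24) * (-12) = 288

288


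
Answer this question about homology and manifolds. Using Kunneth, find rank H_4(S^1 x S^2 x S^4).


Each S^d has Poincare polynomial 1 + t^d.
The product S^1 x S^2 x S^4 has Poincare polynomial prod(1+t^d_i).
Expanding: b_0=1, b_1=1, b_2=1, b_3=1, b_4=1, b_5=1, b_6=1, b_7=1.
b_4 = 1

1


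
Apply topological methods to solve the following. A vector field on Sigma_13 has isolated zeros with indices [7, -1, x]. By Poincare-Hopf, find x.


Poincare-Hopf: sum of indices = chi(M).
chi(Sigma_13) = 2 - 2*13 = -24.
Sum of known indices = 6.
x = chi - (sum known) = -24 - (6) = -30

-30


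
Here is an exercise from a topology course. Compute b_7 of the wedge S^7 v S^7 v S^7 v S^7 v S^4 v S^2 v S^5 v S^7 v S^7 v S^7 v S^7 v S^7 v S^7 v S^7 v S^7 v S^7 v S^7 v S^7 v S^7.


For a wedge of spheres, H_k (k>0) is free on one generator per sphere of dimension k.
Spheres of dimension 7: count = 16.
b_7 = 16

16


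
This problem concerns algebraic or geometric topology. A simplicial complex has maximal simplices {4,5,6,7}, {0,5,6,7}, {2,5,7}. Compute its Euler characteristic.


Enumerate all faces; f-vector: f_0=6, f_1=11, f_2=8, f_3=2.
chi = sum (-1)^k f_k = 1

1


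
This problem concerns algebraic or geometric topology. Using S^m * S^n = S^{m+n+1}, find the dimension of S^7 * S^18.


Join of spheres: S^m * S^n = S^{m+n+1}.
dim = 7 + 18 + 1 = 26

26


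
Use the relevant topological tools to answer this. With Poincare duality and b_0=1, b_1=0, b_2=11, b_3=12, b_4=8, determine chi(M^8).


By Poincare duality b_k = b_{8-k}, so full Betti numbers: b_0=1, b_1=0, b_2=11, b_3=12, b_4=8, b_5=12, b_6=11, b_7=0, b_8=1.
chi = sum (-1)^k b_k = 8

8


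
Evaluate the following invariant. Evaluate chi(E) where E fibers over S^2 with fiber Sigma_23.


chi(S^2) = 2 (n even), chi(Sigma_23) = 2 - 2*23 = -44.
chi(E) = 2 * (-44) = -88

-88


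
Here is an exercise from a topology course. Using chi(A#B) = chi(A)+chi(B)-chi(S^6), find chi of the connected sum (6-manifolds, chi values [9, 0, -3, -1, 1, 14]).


For n-manifolds: chi(A#B) = chi(A) + chi(B) - chi(S^6).
chi(S^6) = 1 + (-1)^6 = 2.
chi(#) = (sum chi_i) - (6-1)*chi(S^6) = 20 - 5*2 = 10

10


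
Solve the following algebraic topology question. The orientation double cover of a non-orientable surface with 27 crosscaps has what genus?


chi(N_27) = 2 - 27 = -25.
Double cover: chi(Sigma_g) = 2 * chi(N_27) = 2*(-25) = -50.
2 - 2g = -50, so g = (2 - (-50))/2 = 52/2 = 26

26


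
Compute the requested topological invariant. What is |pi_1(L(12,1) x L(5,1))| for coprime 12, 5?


pi_1(X x Y) = pi_1(X) x pi_1(Y).
pi_1(L(12,1)) = Z/12, pi_1(L(5,1)) = Z/5.
|Z/12 x Z/5| = 12 * 5 = 60

60


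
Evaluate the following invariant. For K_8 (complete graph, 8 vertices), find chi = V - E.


K_8: V = 8, E = C(8,2) = 28.
chi = V - E = 8 - 28 = -20

-20


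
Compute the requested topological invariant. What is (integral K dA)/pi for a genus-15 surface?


Gauss-Bonnet: integral K dA = 2*pi*chi(M).
chi(Sigma_15) = 2 - 2*15 = -28.
(integral K dA)/pi = 2*chi = 2*(-28) = -56

-56


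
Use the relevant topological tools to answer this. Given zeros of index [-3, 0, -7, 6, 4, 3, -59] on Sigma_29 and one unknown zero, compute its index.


Poincare-Hopf: sum of indices = chi(M).
chi(Sigma_29) = 2 - 2*29 = -56.
Sum of known indices = -56.
x = chi - (sum known) = -56 - (-56) = 0

0


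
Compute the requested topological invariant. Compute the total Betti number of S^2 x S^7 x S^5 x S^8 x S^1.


Total Betti number is multiplicative under products.
Each S^d (d>=1) has total Betti number 2.
There are 5 sphere factors.
Total = 2^5 = 32

32


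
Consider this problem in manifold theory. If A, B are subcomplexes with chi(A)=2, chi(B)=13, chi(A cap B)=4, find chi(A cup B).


chi(A cup B) = chi(A) + chi(B) - chi(A cap B)
= 2 + (13) - (4)
= 11

11


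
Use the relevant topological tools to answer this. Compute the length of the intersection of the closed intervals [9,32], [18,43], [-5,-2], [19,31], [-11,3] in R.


Intersection = [max(a_i), min(b_i)] = [19, -2].
Since 19 > -2, the intersection is empty.
Length = 0

0


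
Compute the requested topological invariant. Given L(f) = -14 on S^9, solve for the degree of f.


L(f) = 1 + (-1)^9 deg(f) on S^9.
-14 = 1 + (-1)^9 * deg(f)
(-1)^9 * deg(f) = -15
deg(f) = 15

15


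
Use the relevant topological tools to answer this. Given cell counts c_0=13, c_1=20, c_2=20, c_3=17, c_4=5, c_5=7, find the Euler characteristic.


chi = sum_k (-1)^k c_k.
= (-1)^0*13 + (-1)^1*20 + (-1)^2*20 + (-1)^3*17 + (-1)^4*5 + (-1)^5*7
= (13) + (-20) + (20) + (-17) + (5) + (-7)
= -6

-6


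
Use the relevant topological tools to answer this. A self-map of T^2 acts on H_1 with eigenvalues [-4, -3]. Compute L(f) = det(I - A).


For a torus self-map: L(f) = det(I - A) where A acts on H_1.
L(f) = (1--4) * (1--3) = 5 * 4 = 20

20


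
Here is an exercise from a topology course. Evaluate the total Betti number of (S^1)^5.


b_k(T^5) = C(5,k), so the sum over k is sum_k C(5,k) = 2^5.
Total = 2^5 = 32

32


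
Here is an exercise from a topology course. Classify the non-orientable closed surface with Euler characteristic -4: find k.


chi = 2 - k for closed non-orientable surfaces with k crosscaps.
-4 = 2 - k
k = 2 - (-4) = 6

6


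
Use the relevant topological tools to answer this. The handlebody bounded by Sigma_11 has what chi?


A genus-g handlebody deformation retracts to a wedge of g circles.
chi(vee_g S^1) = 1 - g.
chi(H_11) = 1 - 11 = -10

-10


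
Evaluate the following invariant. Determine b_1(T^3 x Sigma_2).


pi_1(A x B) = pi_1(A) x pi_1(B); rank of abelianization = b_1.
b_1(T^3) = 3, b_1(Sigma_2) = 2*2 = 4.
b_1(product) = 3 + 4 = 7

7


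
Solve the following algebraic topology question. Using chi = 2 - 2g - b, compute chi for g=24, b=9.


For a compact orientable surface with genus g and b boundary components: chi = 2 - 2g - b.
chi = 2 - 2*24 - 9 = 2 - 48 - 9 = -55

-55


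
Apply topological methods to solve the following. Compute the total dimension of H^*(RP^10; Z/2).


H^k(RP^10; Z/2) = Z/2 for each 0 <= k <= 10.
Total dimension = 10 + 1 = 11

11


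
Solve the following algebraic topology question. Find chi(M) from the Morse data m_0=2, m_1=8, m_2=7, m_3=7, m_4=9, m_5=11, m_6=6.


Morse theory: chi(M) = sum_k (-1)^k m_k where m_k = #(index-k critical points).
= (2) + (-8) + (7) + (-7) + (9) + (-11) + (6) = -2

-2


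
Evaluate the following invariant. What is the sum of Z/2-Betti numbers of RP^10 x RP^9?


dim H^*(RP^n; Z/2) = n+1 (one Z/2 in each degree 0..n).
Total Betti number is multiplicative.
Total = (10+1) * (9+1) = 11 * 10 = 110

110


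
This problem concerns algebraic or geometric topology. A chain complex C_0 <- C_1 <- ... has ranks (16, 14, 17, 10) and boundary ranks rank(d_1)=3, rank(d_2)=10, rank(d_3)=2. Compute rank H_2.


rank H_k = rank(ker d_k) - rank(im d_{k+1}).
rank(ker d_2) = rank(C_2) - rank(d_2) = 17 - 10 = 7.
rank(im d_{2+1}) = 2.
rank H_2 = 7 - 2 = 5

5


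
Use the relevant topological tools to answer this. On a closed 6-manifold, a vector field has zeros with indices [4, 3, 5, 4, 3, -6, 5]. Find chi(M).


Poincare-Hopf: chi(M) = sum of indices of zeros.
chi = (4) + (3) + (5) + (4) + (3) + (-6) + (5) = 18

18


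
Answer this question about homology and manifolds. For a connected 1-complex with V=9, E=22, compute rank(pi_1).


For a connected graph: rank(pi_1) = b_1 = E - V + 1 = 1 - chi.
chi = V - E = 9 - 22 = -13.
rank = 1 - (-13) = 22 - 9 + 1 = 14

14


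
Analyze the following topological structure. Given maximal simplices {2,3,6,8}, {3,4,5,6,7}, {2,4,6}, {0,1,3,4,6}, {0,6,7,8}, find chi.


Enumerate all faces; f-vector: f_0=9, f_1=26, f_2=28, f_3=12, f_4=2.
chi = sum (-1)^k f_k = 1

1


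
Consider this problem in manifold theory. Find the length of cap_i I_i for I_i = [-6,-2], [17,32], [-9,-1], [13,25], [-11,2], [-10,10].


Intersection = [max(a_i), min(b_i)] = [17, -2].
Since 17 > -2, the intersection is empty.
Length = 0

0


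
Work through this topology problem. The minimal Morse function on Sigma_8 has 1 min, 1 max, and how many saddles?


A perfect Morse function has m_k = b_k.
For Sigma_8: b_0=1, b_1=2g=16, b_2=1.
Saddles m_1 = 2g = 16

16


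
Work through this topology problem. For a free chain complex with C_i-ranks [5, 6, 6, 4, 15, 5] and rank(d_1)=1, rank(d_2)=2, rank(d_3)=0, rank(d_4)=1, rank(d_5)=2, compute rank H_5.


rank H_k = rank(ker d_k) - rank(im d_{k+1}).
rank(ker d_5) = rank(C_5) - rank(d_5) = 5 - 2 = 3.
rank(im d_{5+1}) = 0.
rank H_5 = 3 - 0 = 3

3


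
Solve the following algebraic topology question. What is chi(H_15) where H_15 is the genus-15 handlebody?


A genus-g handlebody deformation retracts to a wedge of g circles.
chi(vee_g S^1) = 1 - g.
chi(H_15) = 1 - 15 = -14

-14


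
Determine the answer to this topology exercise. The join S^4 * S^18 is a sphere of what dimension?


Join of spheres: S^m * S^n = S^{m+n+1}.
dim = 4 + 18 + 1 = 23

23


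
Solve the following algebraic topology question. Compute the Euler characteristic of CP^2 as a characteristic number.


For any closed oriented manifold, <e(TM),[M]> = chi(M).
chi(CP^2) = 2+1 = 3

3


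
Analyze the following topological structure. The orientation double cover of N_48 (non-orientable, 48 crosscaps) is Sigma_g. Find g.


chi(N_48) = 2 - 48 = -46.
Double cover: chi(Sigma_g) = 2 * chi(N_48) = 2*(-46) = -92.
2 - 2g = -92, so g = (2 - (-92))/2 = 94/2 = 47

47


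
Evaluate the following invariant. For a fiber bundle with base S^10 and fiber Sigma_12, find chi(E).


chi(S^10) = 2 (n even), chi(Sigma_12) = 2 - 2*12 = -22.
chi(E) = 2 * (-22) = -44

-44


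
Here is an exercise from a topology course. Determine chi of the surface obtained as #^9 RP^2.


For a non-orientable closed surface with k crosscaps: chi = 2 - k.
Here k = 9.
chi = 2 - 9 = -7

-7


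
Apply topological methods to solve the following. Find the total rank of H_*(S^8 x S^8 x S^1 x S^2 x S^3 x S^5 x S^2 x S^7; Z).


Total Betti number is multiplicative under products.
Each S^d (d>=1) has total Betti number 2.
There are 8 sphere factors.
Total = 2^8 = 256

256


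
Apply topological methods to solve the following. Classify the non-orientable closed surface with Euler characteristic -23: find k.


chi = 2 - k for closed non-orientable surfaces with k crosscaps.
-23 = 2 - k
k = 2 - (-23) = 25

25


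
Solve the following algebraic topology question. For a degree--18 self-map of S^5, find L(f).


On S^5: L(f) = tr(f_0*) + (-1)^5 tr(f_5*) = 1 + (-1)^5 * deg(f).
L(f) = 1 + (-1)^5 * -18 = 1 + 18 = 19

19


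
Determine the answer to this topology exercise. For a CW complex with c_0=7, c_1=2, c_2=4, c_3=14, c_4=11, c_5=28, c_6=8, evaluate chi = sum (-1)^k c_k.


chi = sum_k (-1)^k c_k.
= (-1)^0*7 + (-1)^1*2 + (-1)^2*4 + (-1)^3*14 + (-1)^4*11 + (-1)^5*28 + (-1)^6*8
= (7) + (-2) + (4) + (-14) + (11) + (-28) + (8)
= -14

-14


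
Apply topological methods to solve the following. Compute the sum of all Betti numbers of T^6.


b_k(T^6) = C(6,k), so the sum over k is sum_k C(6,k) = 2^6.
Total = 2^6 = 64

64


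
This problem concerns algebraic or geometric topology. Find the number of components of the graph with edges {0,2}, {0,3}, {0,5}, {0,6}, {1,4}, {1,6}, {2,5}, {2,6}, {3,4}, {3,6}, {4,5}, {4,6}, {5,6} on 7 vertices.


Run DFS/union-find over 7 vertices.
V = 7, E = 13.
Number of components = 1

1


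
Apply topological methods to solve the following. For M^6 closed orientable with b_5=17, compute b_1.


Poincare duality for closed orientable n-manifolds: b_k = b_{n-k}.
Here n = 6, so b_1 = b_5 = 17

17


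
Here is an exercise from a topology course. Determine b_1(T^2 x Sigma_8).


pi_1(A x B) = pi_1(A) x pi_1(B); rank of abelianization = b_1.
b_1(T^2) = 2, b_1(Sigma_8) = 2*8 = 16.
b_1(product) = 2 + 16 = 18

18


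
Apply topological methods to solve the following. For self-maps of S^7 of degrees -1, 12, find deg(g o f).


Degree is multiplicative under composition: deg(g o f) = deg(g) * deg(f).
= 12 * -1 = -12

-12


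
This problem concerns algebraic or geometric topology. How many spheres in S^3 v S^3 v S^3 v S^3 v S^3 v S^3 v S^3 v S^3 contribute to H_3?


For a wedge of spheres, H_k (k>0) is free on one generator per sphere of dimension k.
Spheres of dimension 3: count = 8.
b_3 = 8

8


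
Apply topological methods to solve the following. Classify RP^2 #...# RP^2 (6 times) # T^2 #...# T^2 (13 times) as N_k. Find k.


Since a >= 1, the sum is non-orientable; each T^2 can be replaced by RP^2 # RP^2 (since T^2#RP^2 = 3RP^2).
Total crosscaps k = 6 + 2*13 = 32.
Check via chi: chi = 6*1 + 13*0 - (6+13-1)*2 = -30 = 2 - k = -30. Consistent.

32


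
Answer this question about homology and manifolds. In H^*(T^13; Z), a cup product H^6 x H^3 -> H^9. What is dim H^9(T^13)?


Cup product: H^p x H^q -> H^{p+q}; here p+q = 6+3 = 9.
rank H^k(T^n) = C(n,k).
C(13,9) = 715

715


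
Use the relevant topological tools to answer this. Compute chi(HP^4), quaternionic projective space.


HP^4 has one cell in each dimension 0, 4, ..., 4*4 (4+1 cells, all even-dim).
chi = 4 + 1 = 5

5


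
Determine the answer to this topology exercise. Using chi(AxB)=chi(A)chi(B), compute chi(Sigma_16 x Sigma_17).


chi(Sigma_16) = 2 - 2*16 = -30
chi(Sigma_17) = 2 - 2*17 = -32
chi(product) = (-30) * (-32) = 960

960


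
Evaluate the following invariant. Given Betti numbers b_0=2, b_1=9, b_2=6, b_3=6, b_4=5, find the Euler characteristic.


chi = sum_k (-1)^k b_k.
= (2) + (-9) + (6) + (-6) + (5)
= -2

-2


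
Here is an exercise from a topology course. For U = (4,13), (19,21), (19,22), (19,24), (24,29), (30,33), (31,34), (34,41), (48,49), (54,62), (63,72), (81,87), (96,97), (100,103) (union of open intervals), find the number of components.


Sort and merge overlapping open intervals.
Merged: (4,13), (19,24), (24,29), (30,34), (34,41), (48,49), (54,62), (63,72), (81,87), (96,97), (100,103).
Number of components = 11

11


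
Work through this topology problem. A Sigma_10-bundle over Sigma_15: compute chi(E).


For a fiber bundle F -> E -> B (with CW structure): chi(E) = chi(B) * chi(F).
chi(Sigma_15) = -28, chi(Sigma_10) = -18.
chi(E) = (-28) * (-18) = 504

504


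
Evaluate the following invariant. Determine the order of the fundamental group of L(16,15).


pi_1(L(p,q)) = Z/pZ for any q coprime to p.
|pi_1(L(16,15))| = 16

16


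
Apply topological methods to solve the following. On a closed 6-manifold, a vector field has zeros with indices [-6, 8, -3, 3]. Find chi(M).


Poincare-Hopf: chi(M) = sum of indices of zeros.
chi = (-6) + (8) + (-3) + (3) = 2

2


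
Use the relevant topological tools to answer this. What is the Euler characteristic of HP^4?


HP^4 has one cell in each dimension 0, 4, ..., 4*4 (4+1 cells, all even-dim).
chi = 4 + 1 = 5

5


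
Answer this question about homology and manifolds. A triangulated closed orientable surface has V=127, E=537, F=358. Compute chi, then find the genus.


chi = V - E + F = 127 - 537 + 358 = -52
For orientable closed surface: chi = 2 - 2g, so g = (2 - chi)/2.
g = (2 - (-52)) / 2 = 54 / 2 = 27

27


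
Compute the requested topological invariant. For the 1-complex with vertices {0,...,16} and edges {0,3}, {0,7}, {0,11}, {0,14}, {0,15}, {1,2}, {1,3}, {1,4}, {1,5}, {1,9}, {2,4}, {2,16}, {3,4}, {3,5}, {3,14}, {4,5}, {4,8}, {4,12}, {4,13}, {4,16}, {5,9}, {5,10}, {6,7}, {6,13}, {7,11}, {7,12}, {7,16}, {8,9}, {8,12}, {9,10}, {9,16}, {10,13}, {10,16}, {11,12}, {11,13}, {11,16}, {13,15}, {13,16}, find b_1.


b_1 = E - V + (number of components).
E = 38, V = 17, components = 1.
b_1 = 38 - 17 + 1 = 22

22


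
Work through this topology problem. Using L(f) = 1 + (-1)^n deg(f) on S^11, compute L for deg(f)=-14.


On S^11: L(f) = tr(f_0*) + (-1)^11 tr(f_11*) = 1 + (-1)^11 * deg(f).
L(f) = 1 + (-1)^11 * -14 = 1 + 14 = 15

15


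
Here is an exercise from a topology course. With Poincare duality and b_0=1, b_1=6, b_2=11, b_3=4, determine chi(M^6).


By Poincare duality b_k = b_{6-k}, so full Betti numbers: b_0=1, b_1=6, b_2=11, b_3=4, b_4=11, b_5=6, b_6=1.
chi = sum (-1)^k b_k = 8

8


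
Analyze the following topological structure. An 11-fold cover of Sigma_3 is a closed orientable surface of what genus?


For an n-sheeted cover: chi(E) = n * chi(B).
chi(Sigma_3) = 2 - 2*3 = -4.
chi(E) = 11 * (-4) = -44.
genus(E) = (2 - chi(E))/2 = (2 - (-44))/2 = 46/2 = 23

23


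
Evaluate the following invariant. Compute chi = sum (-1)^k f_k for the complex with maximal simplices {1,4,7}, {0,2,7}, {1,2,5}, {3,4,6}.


Enumerate all faces; f-vector: f_0=8, f_1=12, f_2=4.
chi = sum (-1)^k f_k = 0

0


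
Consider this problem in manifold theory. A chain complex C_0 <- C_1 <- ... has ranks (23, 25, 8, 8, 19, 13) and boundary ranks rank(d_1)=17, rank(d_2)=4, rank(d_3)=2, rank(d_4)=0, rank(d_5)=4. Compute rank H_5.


rank H_k = rank(ker d_k) - rank(im d_{k+1}).
rank(ker d_5) = rank(C_5) - rank(d_5) = 13 - 4 = 9.
rank(im d_{5+1}) = 0.
rank H_5 = 9 - 0 = 9

9


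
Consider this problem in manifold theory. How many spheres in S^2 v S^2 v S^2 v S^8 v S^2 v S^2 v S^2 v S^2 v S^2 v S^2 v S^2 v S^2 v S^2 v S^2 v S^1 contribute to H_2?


For a wedge of spheres, H_k (k>0) is free on one generator per sphere of dimension k.
Spheres of dimension 2: count = 13.
b_2 = 13

13


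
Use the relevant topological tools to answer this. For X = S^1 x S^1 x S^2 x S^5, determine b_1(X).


Each S^d has Poincare polynomial 1 + t^d.
The product S^1 x S^1 x S^2 x S^5 has Poincare polynomial prod(1+t^d_i).
Expanding: b_0=1, b_1=2, b_2=2, b_3=2, b_4=1, b_5=1, b_6=2, b_7=2, b_8=2, b_9=1.
b_1 = 2

2


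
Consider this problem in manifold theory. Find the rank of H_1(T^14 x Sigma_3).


pi_1(A x B) = pi_1(A) x pi_1(B); rank of abelianization = b_1.
b_1(T^14) = 14, b_1(Sigma_3) = 2*3 = 6.
b_1(product) = 14 + 6 = 20

20


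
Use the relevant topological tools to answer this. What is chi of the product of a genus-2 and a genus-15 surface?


chi(Sigma_2) = 2 - 2*2 = -2
chi(Sigma_15) = 2 - 2*15 = -28
chi(product) = (-2) * (-28) = 56

56


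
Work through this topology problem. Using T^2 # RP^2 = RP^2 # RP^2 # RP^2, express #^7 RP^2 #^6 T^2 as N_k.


Since a >= 1, the sum is non-orientable; each T^2 can be replaced by RP^2 # RP^2 (since T^2#RP^2 = 3RP^2).
Total crosscaps k = 7 + 2*6 = 19.
Check via chi: chi = 7*1 + 6*0 - (7+6-1)*2 = -17 = 2 - k = -17. Consistent.

19


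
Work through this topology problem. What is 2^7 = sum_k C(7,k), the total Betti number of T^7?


b_k(T^7) = C(7,k), so the sum over k is sum_k C(7,k) = 2^7.
Total = 2^7 = 128

128


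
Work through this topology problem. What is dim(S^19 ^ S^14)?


S^m ^ S^n = S^{m+n}.
k = 19 + 14 = 33

33


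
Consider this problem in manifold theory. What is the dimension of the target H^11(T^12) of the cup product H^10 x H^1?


Cup product: H^p x H^q -> H^{p+q}; here p+q = 10+1 = 11.
rank H^k(T^n) = C(n,k).
C(12,11) = 12

12


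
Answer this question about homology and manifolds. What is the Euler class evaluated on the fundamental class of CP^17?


For any closed oriented manifold, <e(TM),[M]> = chi(M).
chi(CP^17) = 17+1 = 18

18


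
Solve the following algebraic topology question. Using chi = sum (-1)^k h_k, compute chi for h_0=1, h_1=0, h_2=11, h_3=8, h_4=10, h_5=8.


Handles of index k contribute (-1)^k to chi (same as CW cells).
chi = (1) + (0) + (11) + (-8) + (10) + (-8) = 6

6


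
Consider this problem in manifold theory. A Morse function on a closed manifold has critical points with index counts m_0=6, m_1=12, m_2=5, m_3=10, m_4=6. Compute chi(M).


Morse theory: chi(M) = sum_k (-1)^k m_k where m_k = #(index-k critical points).
= (6) + (-12) + (5) + (-10) + (6) = -5

-5


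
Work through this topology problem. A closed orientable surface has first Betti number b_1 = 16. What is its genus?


For a closed orientable surface: b_1 = 2g.
16 = 2g
g = 16 / 2 = 8

8


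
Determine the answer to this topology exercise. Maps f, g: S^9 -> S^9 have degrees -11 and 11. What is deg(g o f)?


Degree is multiplicative under composition: deg(g o f) = deg(g) * deg(f).
= 11 * -11 = -121

-121


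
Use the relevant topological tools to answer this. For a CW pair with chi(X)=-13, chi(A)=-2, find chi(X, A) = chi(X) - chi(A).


Relative Euler characteristic: chi(X, A) = chi(X) - chi(A).
= -13 - (-2) = -11

-11


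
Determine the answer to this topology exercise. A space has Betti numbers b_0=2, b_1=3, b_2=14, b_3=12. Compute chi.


chi = sum_k (-1)^k b_k.
= (2) + (-3) + (14) + (-12)
= 1

1


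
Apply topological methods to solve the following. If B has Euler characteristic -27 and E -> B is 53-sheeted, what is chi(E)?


For a finite covering: chi(E) = (number of sheets) * chi(B).
chi(E) = 53 * (-27) = -1431

-1431


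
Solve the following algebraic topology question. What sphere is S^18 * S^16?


Join of spheres: S^m * S^n = S^{m+n+1}.
dim = 18 + 16 + 1 = 35

35


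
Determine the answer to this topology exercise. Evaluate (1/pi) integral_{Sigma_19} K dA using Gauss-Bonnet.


Gauss-Bonnet: integral K dA = 2*pi*chi(M).
chi(Sigma_19) = 2 - 2*19 = -36.
(integral K dA)/pi = 2*chi = 2*(-36) = -72

-72


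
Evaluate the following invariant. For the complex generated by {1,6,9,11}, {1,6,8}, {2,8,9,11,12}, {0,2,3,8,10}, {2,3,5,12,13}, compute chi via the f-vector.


Enumerate all faces; f-vector: f_0=12, f_1=34, f_2=35, f_3=16, f_4=3.
chi = sum (-1)^k f_k = 0

0


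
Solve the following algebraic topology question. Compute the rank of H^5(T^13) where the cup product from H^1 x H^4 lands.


Cup product: H^p x H^q -> H^{p+q}; here p+q = 1+4 = 5.
rank H^k(T^n) = C(n,k).
C(13,5) = 1287

1287


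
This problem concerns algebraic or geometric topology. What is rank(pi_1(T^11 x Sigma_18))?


pi_1(A x B) = pi_1(A) x pi_1(B); rank of abelianization = b_1.
b_1(T^11) = 11, b_1(Sigma_18) = 2*18 = 36.
b_1(product) = 11 + 36 = 47

47


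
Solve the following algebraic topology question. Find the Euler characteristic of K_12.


K_12: V = 12, E = C(12,2) = 66.
chi = V - E = 12 - 66 = -54

-54


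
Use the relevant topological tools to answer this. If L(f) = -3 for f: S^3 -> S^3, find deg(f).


L(f) = 1 + (-1)^3 deg(f) on S^3.
-3 = 1 + (-1)^3 * deg(f)
(-1)^3 * deg(f) = -4
deg(f) = 4

4


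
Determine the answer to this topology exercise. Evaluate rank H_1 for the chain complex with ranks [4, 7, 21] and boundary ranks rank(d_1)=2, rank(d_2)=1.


rank H_k = rank(ker d_k) - rank(im d_{k+1}).
rank(ker d_1) = rank(C_1) - rank(d_1) = 7 - 2 = 5.
rank(im d_{1+1}) = 1.
rank H_1 = 5 - 1 = 4

4


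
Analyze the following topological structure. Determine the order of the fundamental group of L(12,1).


pi_1(L(p,q)) = Z/pZ for any q coprime to p.
|pi_1(L(12,1))| = 12

12


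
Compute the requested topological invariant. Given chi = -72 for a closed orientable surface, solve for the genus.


chi = 2 - 2g for closed orientable surfaces.
-72 = 2 - 2g
2g = 2 - (-72) = 74
g = 37

37


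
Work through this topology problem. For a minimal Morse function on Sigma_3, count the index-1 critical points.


A perfect Morse function has m_k = b_k.
For Sigma_3: b_0=1, b_1=2g=6, b_2=1.
Saddles m_1 = 2g = 6

6


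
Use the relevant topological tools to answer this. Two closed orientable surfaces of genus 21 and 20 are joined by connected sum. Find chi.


chi(Sigma_21) = 2 - 2*21 = -40
chi(Sigma_20) = 2 - 2*20 = -38
For surfaces: chi(A#B) = chi(A) + chi(B) - 2.
chi = -40 + -38 - 2 = -80

-80


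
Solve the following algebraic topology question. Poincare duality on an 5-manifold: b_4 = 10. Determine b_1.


Poincare duality for closed orientable n-manifolds: b_k = b_{n-k}.
Here n = 5, so b_1 = b_4 = 10

10


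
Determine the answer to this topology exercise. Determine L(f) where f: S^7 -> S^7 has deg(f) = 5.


On S^7: L(f) = tr(f_0*) + (-1)^7 tr(f_7*) = 1 + (-1)^7 * deg(f).
L(f) = 1 + (-1)^7 * 5 = 1 + -5 = -4

-4


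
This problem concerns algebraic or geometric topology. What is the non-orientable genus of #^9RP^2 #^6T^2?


Since a >= 1, the sum is non-orientable; each T^2 can be replaced by RP^2 # RP^2 (since T^2#RP^2 = 3RP^2).
Total crosscaps k = 9 + 2*6 = 21.
Check via chi: chi = 9*1 + 6*0 - (9+6-1)*2 = -19 = 2 - k = -19. Consistent.

21


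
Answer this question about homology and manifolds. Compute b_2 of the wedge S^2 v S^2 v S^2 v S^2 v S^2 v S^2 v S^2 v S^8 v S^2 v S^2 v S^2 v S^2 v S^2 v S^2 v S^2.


For a wedge of spheres, H_k (k>0) is free on one generator per sphere of dimension k.
Spheres of dimension 2: count = 14.
b_2 = 14

14


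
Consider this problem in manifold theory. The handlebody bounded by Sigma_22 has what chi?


A genus-g handlebody deformation retracts to a wedge of g circles.
chi(vee_g S^1) = 1 - g.
chi(H_22) = 1 - 22 = -21

-21


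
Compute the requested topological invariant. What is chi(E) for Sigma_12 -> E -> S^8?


chi(S^8) = 2 (n even), chi(Sigma_12) = 2 - 2*12 = -22.
chi(E) = 2 * (-22) = -44

-44


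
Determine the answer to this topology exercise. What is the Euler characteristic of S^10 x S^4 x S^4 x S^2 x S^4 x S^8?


chi is multiplicative: chi(X x Y) = chi(X) chi(Y).
Each even-dim sphere has chi = 2. There are 6 factors.
chi = 2^6 = 64

64


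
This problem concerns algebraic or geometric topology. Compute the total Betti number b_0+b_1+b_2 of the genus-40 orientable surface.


For Sigma_40: b_0 = 1, b_1 = 2g = 80, b_2 = 1.
Total = 1 + 80 + 1 = 82

82


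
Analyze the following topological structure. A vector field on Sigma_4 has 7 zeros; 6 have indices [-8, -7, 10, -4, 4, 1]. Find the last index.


Poincare-Hopf: sum of indices = chi(M).
chi(Sigma_4) = 2 - 2*4 = -6.
Sum of known indices = -4.
x = chi - (sum known) = -6 - (-4) = -2

-2


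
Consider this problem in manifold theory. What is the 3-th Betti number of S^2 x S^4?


Each S^d has Poincare polynomial 1 + t^d.
The product S^2 x S^4 has Poincare polynomial prod(1+t^d_i).
Expanding: b_0=1, b_2=1, b_4=1, b_6=1.
b_3 = 0

0


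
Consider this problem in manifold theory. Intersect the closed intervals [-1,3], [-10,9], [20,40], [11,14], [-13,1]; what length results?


Intersection = [max(a_i), min(b_i)] = [20, 1].
Since 20 > 1, the intersection is empty.
Length = 0

0


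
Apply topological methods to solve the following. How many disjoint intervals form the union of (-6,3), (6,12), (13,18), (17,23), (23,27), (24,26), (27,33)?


Sort and merge overlapping open intervals.
Merged: (-6,3), (6,12), (13,23), (23,27), (27,33).
Number of components = 5

5


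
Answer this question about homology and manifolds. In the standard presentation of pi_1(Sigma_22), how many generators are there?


Standard presentation: pi_1(Sigma_g) = <a_1,b_1,...,a_g,b_g | [a_1,b_1]...[a_g,b_g] = 1>.
Number of generators = 2g = 2*22 = 44

44


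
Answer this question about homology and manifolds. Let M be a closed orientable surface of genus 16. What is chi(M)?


For a closed orientable surface of genus g: chi = 2 - 2g.
Here g = 16.
chi = 2 - 2*16 = 2 - 32 = -30

-30


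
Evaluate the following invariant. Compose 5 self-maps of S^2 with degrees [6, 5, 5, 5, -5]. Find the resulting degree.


Degree is multiplicative: deg(composition) = product of degrees.
= (6) * (5) * (5) * (5) * (-5) = -3750

-3750


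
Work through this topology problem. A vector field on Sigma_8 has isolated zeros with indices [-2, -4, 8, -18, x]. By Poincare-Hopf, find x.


Poincare-Hopf: sum of indices = chi(M).
chi(Sigma_8) = 2 - 2*8 = -14.
Sum of known indices = -16.
x = chi - (sum known) = -14 - (-16) = 2

2


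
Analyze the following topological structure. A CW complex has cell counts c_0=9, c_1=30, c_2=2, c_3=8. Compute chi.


chi = sum_k (-1)^k c_k.
= (-1)^0*9 + (-1)^1*30 + (-1)^2*2 + (-1)^3*8
= (9) + (-30) + (2) + (-8)
= -27

-27


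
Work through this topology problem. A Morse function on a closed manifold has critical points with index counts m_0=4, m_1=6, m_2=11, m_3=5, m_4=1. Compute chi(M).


Morse theory: chi(M) = sum_k (-1)^k m_k where m_k = #(index-k critical points).
= (4) + (-6) + (11) + (-5) + (1) = 5

5


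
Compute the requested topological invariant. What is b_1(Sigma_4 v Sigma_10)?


For a wedge: H_1(A v B) = H_1(A) + H_1(B).
b_1(Sigma_4) = 8, b_1(Sigma_10) = 20.
b_1 = 8 + 20 = 28

28


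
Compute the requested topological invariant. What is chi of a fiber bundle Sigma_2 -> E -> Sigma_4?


For a fiber bundle F -> E -> B (with CW structure): chi(E) = chi(B) * chi(F).
chi(Sigma_4) = -6, chi(Sigma_2) = -2.
chi(E) = (-6) * (-2) = 12

12


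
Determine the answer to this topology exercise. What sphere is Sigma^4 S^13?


Each suspension raises dimension by 1: Sigma S^n = S^{n+1}.
Sigma^4 S^13 = S^{13+4} = S^17

17


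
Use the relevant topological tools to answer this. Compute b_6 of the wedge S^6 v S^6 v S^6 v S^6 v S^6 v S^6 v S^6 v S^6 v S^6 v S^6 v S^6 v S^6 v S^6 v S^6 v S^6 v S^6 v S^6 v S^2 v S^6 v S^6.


For a wedge of spheres, H_k (k>0) is free on one generator per sphere of dimension k.
Spheres of dimension 6: count = 19.
b_6 = 19

19


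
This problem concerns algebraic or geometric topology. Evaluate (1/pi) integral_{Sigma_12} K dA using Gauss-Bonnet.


Gauss-Bonnet: integral K dA = 2*pi*chi(M).
chi(Sigma_12) = 2 - 2*12 = -22.
(integral K dA)/pi = 2*chi = 2*(-22) = -44

-44


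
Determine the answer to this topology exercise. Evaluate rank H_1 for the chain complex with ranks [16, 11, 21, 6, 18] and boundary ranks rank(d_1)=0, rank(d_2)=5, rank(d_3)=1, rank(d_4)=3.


rank H_k = rank(ker d_k) - rank(im d_{k+1}).
rank(ker d_1) = rank(C_1) - rank(d_1) = 11 - 0 = 11.
rank(im d_{1+1}) = 5.
rank H_1 = 11 - 5 = 6

6


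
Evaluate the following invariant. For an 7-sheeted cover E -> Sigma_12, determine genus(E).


For an n-sheeted cover: chi(E) = n * chi(B).
chi(Sigma_12) = 2 - 2*12 = -22.
chi(E) = 7 * (-22) = -154.
genus(E) = (2 - chi(E))/2 = (2 - (-154))/2 = 156/2 = 78

78


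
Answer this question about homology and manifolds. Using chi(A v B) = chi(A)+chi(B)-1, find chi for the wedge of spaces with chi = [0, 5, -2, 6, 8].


chi(A v B) = chi(A) + chi(B) - 1 (one point identified).
For 5 spaces: chi = (sum chi_i) - (5 - 1).
sum = 17; chi = 17 - 4 = 13

13


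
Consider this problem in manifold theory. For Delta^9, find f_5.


Delta^9 has 9+1 vertices. A 5-face is a choice of 5+1 vertices.
f_5 = C(9+1, 5+1) = C(10,6) = 210

210


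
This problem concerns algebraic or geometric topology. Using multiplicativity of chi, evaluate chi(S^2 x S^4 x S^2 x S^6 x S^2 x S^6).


chi is multiplicative: chi(X x Y) = chi(X) chi(Y).
Each even-dim sphere has chi = 2. There are 6 factors.
chi = 2^6 = 64

64


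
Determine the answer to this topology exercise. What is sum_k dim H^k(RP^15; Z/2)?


H^k(RP^15; Z/2) = Z/2 for each 0 <= k <= 15.
Total dimension = 15 + 1 = 16

16


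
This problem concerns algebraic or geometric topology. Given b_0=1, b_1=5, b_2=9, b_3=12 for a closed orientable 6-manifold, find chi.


By Poincare duality b_k = b_{6-k}, so full Betti numbers: b_0=1, b_1=5, b_2=9, b_3=12, b_4=9, b_5=5, b_6=1.
chi = sum (-1)^k b_k = -2

-2


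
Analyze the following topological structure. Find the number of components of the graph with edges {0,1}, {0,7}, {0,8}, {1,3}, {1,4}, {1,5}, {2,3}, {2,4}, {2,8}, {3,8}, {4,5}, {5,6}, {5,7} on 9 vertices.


Run DFS/union-find over 9 vertices.
V = 9, E = 13.
Number of components = 1

1


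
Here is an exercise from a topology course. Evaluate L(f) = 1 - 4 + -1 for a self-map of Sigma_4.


L(f) = tr(f_0*) - tr(f_1*) + tr(f_2*).
= 1 - (4) + (-1)
= -4

-4


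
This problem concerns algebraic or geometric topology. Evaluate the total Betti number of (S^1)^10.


b_k(T^10) = C(10,k), so the sum over k is sum_k C(10,k) = 2^10.
Total = 2^10 = 1024

1024


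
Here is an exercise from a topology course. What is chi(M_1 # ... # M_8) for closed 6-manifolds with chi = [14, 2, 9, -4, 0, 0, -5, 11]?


For n-manifolds: chi(A#B) = chi(A) + chi(B) - chi(S^6).
chi(S^6) = 1 + (-1)^6 = 2.
chi(#) = (sum chi_i) - (8-1)*chi(S^6) = 27 - 7*2 = 13

13


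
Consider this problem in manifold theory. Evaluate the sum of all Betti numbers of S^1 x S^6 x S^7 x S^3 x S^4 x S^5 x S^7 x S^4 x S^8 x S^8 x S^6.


Total Betti number is multiplicative under products.
Each S^d (d>=1) has total Betti number 2.
There are 11 sphere factors.
Total = 2^11 = 2048

2048


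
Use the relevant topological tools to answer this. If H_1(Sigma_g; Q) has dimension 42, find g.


For a closed orientable surface: b_1 = 2g.
42 = 2g
g = 42 / 2 = 21

21


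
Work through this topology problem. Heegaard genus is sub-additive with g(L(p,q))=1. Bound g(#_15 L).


Heegaard genus satisfies g(A#B) <= g(A) + g(B).
Each lens space has g = 1.
Upper bound: 15 * 1 = 15

15


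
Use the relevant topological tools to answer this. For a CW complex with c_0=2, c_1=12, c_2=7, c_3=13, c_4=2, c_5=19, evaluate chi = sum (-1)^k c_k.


chi = sum_k (-1)^k c_k.
= (-1)^0*2 + (-1)^1*12 + (-1)^2*7 + (-1)^3*13 + (-1)^4*2 + (-1)^5*19
= (2) + (-12) + (7) + (-13) + (2) + (-19)
= -33

-33


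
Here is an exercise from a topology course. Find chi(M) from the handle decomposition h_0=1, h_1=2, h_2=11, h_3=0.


Handles of index k contribute (-1)^k to chi (same as CW cells).
chi = (1) + (-2) + (11) + (0) = 10

10


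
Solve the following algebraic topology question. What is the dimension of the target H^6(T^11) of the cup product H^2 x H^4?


Cup product: H^p x H^q -> H^{p+q}; here p+q = 2+4 = 6.
rank H^k(T^n) = C(n,k).
C(11,6) = 462

462


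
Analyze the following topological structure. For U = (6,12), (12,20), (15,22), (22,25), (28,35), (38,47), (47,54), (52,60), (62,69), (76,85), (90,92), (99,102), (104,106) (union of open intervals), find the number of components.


Sort and merge overlapping open intervals.
Merged: (6,12), (12,22), (22,25), (28,35), (38,47), (47,60), (62,69), (76,85), (90,92), (99,102), (104,106).
Number of components = 11

11


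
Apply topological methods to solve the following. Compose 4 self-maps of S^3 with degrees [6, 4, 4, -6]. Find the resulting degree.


Degree is multiplicative: deg(composition) = product of degrees.
= (6) * (4) * (4) * (-6) = -576

-576


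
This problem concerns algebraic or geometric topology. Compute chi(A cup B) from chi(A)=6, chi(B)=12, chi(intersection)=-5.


chi(A cup B) = chi(A) + chi(B) - chi(A cap B)
= 6 + (12) - (-5)
= 23

23


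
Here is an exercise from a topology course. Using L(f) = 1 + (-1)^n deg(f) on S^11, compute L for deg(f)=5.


On S^11: L(f) = tr(f_0*) + (-1)^11 tr(f_11*) = 1 + (-1)^11 * deg(f).
L(f) = 1 + (-1)^11 * 5 = 1 + -5 = -4

-4


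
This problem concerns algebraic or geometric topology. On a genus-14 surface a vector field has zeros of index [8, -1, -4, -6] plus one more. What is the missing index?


Poincare-Hopf: sum of indices = chi(M).
chi(Sigma_14) = 2 - 2*14 = -26.
Sum of known indices = -3.
x = chi - (sum known) = -26 - (-3) = -23

-23


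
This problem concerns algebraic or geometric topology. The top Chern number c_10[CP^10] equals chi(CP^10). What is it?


For any closed oriented manifold, <e(TM),[M]> = chi(M).
chi(CP^10) = 10+1 = 11

11


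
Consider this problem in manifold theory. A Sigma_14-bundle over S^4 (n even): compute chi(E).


chi(S^4) = 2 (n even), chi(Sigma_14) = 2 - 2*14 = -26.
chi(E) = 2 * (-26) = -52

-52


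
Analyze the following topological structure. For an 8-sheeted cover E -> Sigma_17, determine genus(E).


For an n-sheeted cover: chi(E) = n * chi(B).
chi(Sigma_17) = 2 - 2*17 = -32.
chi(E) = 8 * (-32) = -256.
genus(E) = (2 - chi(E))/2 = (2 - (-256))/2 = 258/2 = 129

129


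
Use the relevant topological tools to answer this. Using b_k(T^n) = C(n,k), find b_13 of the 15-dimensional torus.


By the Kunneth formula, b_k(T^n) = C(n,k).
b_13(T^15) = C(15,13).
C(15,13) = 15!/(13!*2!) = 105

105


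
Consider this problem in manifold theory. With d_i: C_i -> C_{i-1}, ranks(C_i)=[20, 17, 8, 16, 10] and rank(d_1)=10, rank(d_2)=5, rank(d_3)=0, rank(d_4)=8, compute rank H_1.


rank H_k = rank(ker d_k) - rank(im d_{k+1}).
rank(ker d_1) = rank(C_1) - rank(d_1) = 17 - 10 = 7.
rank(im d_{1+1}) = 5.
rank H_1 = 7 - 5 = 2

2


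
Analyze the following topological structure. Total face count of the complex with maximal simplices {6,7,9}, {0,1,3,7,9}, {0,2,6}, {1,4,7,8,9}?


Each maximal simplex on m vertices has 2^m - 1 nonempty faces.
Take the union (dedupe shared faces).
Total distinct faces = 64

64


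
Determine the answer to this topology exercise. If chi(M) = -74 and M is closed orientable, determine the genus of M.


chi = 2 - 2g for closed orientable surfaces.
-74 = 2 - 2g
2g = 2 - (-74) = 76
g = 38

38
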